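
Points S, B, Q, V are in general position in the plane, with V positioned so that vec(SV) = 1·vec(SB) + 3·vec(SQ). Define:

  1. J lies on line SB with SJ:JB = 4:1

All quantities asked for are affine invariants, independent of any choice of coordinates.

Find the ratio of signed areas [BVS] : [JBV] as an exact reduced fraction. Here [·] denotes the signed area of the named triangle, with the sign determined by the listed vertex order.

[BVS]:[JBV] = 5

Assign S = (0, 0), B = (1, 0), Q = (0, 1), V = (1, 3) — the answer is frame-independent, so this choice is without loss of generality.
1. J lies on line SB with SJ:JB = 4:1 ⇒ J = (4/5, 0)
2·[BVS] = 3, 2·[JBV] = 3/5
[BVS]:[JBV] = 3:3/5 = 5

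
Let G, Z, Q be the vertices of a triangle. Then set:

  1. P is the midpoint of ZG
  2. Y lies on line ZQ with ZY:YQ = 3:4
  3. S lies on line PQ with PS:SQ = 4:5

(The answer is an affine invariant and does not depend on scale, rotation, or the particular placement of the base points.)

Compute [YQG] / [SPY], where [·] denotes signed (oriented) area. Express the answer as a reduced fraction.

Assign G = (0, 0), Z = (1, 0), Q = (0, 1) — the answer is frame-independent, so this choice is without loss of generality.
1. P is the midpoint of ZG ⇒ P = (1/2, 0)
2. Y lies on line ZQ with ZY:YQ = 3:4 ⇒ Y = (4/7, 3/7)
3. S lies on line PQ with PS:SQ = 4:5 ⇒ S = (5/18, 4/9)
2·[YQG] = 4/7, 2·[SPY] = 8/63
[YQG]:[SPY] = 4/7:8/63 = 9/2

[YQG]:[SPY] = 9/2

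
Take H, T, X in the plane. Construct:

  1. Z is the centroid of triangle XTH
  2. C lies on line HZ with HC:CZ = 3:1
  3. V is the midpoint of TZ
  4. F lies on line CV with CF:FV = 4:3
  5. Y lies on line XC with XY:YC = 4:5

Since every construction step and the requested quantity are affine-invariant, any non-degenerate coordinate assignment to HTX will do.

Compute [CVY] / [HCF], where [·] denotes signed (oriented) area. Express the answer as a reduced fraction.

Choose coordinates H = (0, 0), T = (1, 0), X = (0, 1).
1. Z is the centroid of triangle XTH ⇒ Z = (1/3, 1/3)
2. C lies on line HZ with HC:CZ = 3:1 ⇒ C = (1/4, 1/4)
3. V is the midpoint of TZ ⇒ V = (2/3, 1/6)
4. F lies on line CV with CF:FV = 4:3 ⇒ F = (41/84, 17/84)
5. Y lies on line XC with XY:YC = 4:5 ⇒ Y = (1/9, 2/3)
2·[CVY] = 35/216, 2·[HCF] = -1/14
[CVY]:[HCF] = 35/216:-1/14 = -245/108

[CVY]:[HCF] = -245/108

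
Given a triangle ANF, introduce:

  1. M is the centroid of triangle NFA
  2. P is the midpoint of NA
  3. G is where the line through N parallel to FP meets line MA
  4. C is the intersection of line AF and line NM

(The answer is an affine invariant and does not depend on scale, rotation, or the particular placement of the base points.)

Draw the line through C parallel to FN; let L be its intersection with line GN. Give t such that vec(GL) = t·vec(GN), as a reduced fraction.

t = 5/2

Choose coordinates A = (0, 0), N = (1, 0), F = (0, 1).
1. M is the centroid of triangle NFA ⇒ M = (1/3, 1/3)
2. P is the midpoint of NA ⇒ P = (1/2, 0)
3. G is where the line through N parallel to FP meets line MA ⇒ G = (2/3, 2/3)
4. C is the intersection of line AF and line NM ⇒ C = (0, 1/2)
through C parallel to FN: direction (1, -1); meets GN at L = (3/2, -1)
L = G + t·(N−G) with t = 5/2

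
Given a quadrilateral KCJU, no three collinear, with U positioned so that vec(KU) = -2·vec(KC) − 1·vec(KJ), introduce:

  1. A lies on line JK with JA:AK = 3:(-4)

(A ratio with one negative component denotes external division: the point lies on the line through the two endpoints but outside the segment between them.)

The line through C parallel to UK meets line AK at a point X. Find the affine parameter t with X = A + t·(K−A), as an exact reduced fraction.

Work in coordinates with K = (0, 0), C = (1, 0), J = (0, 1), U = (-2, -1).
1. A lies on line JK with JA:AK = 3:(-4) ⇒ A = (0, 4)
through C parallel to UK: direction (2, 1); meets AK at X = (0, -1/2)
X = A + t·(K−A) with t = 9/8

t = 9/8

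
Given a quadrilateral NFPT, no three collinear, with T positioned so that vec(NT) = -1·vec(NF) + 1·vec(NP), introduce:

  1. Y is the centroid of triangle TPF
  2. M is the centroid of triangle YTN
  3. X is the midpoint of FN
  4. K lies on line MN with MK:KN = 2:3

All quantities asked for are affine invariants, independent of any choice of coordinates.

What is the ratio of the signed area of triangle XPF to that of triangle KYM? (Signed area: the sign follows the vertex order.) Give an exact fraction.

[XPF]:[KYM] = -45/8

Assign N = (0, 0), F = (1, 0), P = (0, 1), T = (-1, 1) — the answer is frame-independent, so this choice is without loss of generality.
1. Y is the centroid of triangle TPF ⇒ Y = (0, 2/3)
2. M is the centroid of triangle YTN ⇒ M = (-1/3, 5/9)
3. X is the midpoint of FN ⇒ X = (1/2, 0)
4. K lies on line MN with MK:KN = 2:3 ⇒ K = (-1/5, 1/3)
2·[XPF] = -1/2, 2·[KYM] = 4/45
[XPF]:[KYM] = -1/2:4/45 = -45/8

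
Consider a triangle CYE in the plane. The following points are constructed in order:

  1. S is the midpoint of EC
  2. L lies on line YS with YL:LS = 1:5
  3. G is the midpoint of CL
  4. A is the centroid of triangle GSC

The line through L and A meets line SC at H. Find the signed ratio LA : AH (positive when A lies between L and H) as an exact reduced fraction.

LA:AH = 5

Choose coordinates C = (0, 0), Y = (1, 0), E = (0, 1).
1. S is the midpoint of EC ⇒ S = (0, 1/2)
2. L lies on line YS with YL:LS = 1:5 ⇒ L = (5/6, 1/12)
3. G is the midpoint of CL ⇒ G = (5/12, 1/24)
4. A is the centroid of triangle GSC ⇒ A = (5/36, 13/72)
line LA meets SC at H = (0, 1/5)
A = L + t·(H−L) with t = 5/6, so LA:AH = 5/6:1/6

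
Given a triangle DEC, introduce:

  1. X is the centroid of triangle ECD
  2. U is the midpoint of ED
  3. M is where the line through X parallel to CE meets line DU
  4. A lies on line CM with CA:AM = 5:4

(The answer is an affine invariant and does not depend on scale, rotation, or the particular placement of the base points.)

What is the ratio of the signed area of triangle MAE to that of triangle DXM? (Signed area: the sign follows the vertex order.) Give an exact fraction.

[MAE]:[DXM] = 2/3

Choose coordinates D = (0, 0), E = (1, 0), C = (0, 1).
1. X is the centroid of triangle ECD ⇒ X = (1/3, 1/3)
2. U is the midpoint of ED ⇒ U = (1/2, 0)
3. M is where the line through X parallel to CE meets line DU ⇒ M = (2/3, 0)
4. A lies on line CM with CA:AM = 5:4 ⇒ A = (10/27, 4/9)
2·[MAE] = -4/27, 2·[DXM] = -2/9
[MAE]:[DXM] = -4/27:-2/9 = 2/3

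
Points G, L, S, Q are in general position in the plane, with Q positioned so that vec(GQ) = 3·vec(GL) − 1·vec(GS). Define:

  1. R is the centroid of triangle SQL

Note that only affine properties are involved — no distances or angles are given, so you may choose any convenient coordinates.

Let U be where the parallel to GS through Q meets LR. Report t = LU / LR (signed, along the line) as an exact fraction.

Assign G = (0, 0), L = (1, 0), S = (0, 1), Q = (3, -1) — the answer is frame-independent, so this choice is without loss of generality.
1. R is the centroid of triangle SQL ⇒ R = (4/3, 0)
through Q parallel to GS: direction (0, 1); meets LR at U = (3, 0)
U = L + t·(R−L) with t = 6

t = 6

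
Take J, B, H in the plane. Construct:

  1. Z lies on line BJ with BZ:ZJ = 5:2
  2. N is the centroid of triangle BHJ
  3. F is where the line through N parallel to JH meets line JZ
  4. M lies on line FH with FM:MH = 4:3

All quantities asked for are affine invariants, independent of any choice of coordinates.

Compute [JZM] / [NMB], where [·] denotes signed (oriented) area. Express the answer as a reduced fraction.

[JZM]:[NMB] = -12/7

Choose coordinates J = (0, 0), B = (1, 0), H = (0, 1).
1. Z lies on line BJ with BZ:ZJ = 5:2 ⇒ Z = (2/7, 0)
2. N is the centroid of triangle BHJ ⇒ N = (1/3, 1/3)
3. F is where the line through N parallel to JH meets line JZ ⇒ F = (1/3, 0)
4. M lies on line FH with FM:MH = 4:3 ⇒ M = (1/7, 4/7)
2·[JZM] = 8/49, 2·[NMB] = -2/21
[JZM]:[NMB] = 8/49:-2/21 = -12/7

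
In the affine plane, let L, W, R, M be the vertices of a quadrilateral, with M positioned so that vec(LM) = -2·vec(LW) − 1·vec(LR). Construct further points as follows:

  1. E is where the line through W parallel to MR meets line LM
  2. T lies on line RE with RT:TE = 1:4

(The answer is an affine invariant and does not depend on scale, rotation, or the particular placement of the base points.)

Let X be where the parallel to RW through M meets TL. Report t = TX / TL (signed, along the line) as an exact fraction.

Choose coordinates L = (0, 0), W = (1, 0), R = (0, 1), M = (-2, -1).
1. E is where the line through W parallel to MR meets line LM ⇒ E = (2, 1)
2. T lies on line RE with RT:TE = 1:4 ⇒ T = (2/5, 1)
through M parallel to RW: direction (1, -1); meets TL at X = (-6/7, -15/7)
X = T + t·(L−T) with t = 22/7

t = 22/7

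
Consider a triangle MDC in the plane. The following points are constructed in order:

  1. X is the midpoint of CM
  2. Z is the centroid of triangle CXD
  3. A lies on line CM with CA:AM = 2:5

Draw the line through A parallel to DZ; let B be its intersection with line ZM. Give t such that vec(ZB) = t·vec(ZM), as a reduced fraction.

Assign M = (0, 0), D = (1, 0), C = (0, 1) — the answer is frame-independent, so this choice is without loss of generality.
1. X is the midpoint of CM ⇒ X = (0, 1/2)
2. Z is the centroid of triangle CXD ⇒ Z = (1/3, 1/2)
3. A lies on line CM with CA:AM = 2:5 ⇒ A = (0, 5/7)
through A parallel to DZ: direction (-2/3, 1/2); meets ZM at B = (20/63, 10/21)
B = Z + t·(M−Z) with t = 1/21

t = 1/21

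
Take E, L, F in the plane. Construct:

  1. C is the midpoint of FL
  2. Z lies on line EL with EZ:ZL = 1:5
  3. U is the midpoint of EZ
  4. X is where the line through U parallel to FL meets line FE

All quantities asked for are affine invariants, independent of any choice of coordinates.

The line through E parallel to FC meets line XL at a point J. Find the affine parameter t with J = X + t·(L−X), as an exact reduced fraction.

t = -1/11

Choose coordinates E = (0, 0), L = (1, 0), F = (0, 1).
1. C is the midpoint of FL ⇒ C = (1/2, 1/2)
2. Z lies on line EL with EZ:ZL = 1:5 ⇒ Z = (1/6, 0)
3. U is the midpoint of EZ ⇒ U = (1/12, 0)
4. X is where the line through U parallel to FL meets line FE ⇒ X = (0, 1/12)
through E parallel to FC: direction (1/2, -1/2); meets XL at J = (-1/11, 1/11)
J = X + t·(L−X) with t = -1/11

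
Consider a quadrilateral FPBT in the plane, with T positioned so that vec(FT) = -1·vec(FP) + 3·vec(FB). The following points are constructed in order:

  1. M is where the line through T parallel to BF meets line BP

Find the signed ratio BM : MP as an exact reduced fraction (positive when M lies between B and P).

Choose coordinates F = (0, 0), P = (1, 0), B = (0, 1), T = (-1, 3).
1. M is where the line through T parallel to BF meets line BP ⇒ M = (-1, 2)
M = B + t·(P−B) with t = -1, so BM:MP = t:(1−t) = -1:2

BM:MP = -1/2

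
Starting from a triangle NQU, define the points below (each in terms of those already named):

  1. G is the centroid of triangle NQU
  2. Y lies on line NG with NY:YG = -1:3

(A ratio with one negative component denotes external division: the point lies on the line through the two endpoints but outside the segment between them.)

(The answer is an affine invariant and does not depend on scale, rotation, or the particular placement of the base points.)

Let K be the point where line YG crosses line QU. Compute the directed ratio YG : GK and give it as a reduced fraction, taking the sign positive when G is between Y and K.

YG:GK = 3

Set N = (0, 0), Q = (1, 0), U = (0, 1); any affine frame gives the same invariant.
1. G is the centroid of triangle NQU ⇒ G = (1/3, 1/3)
2. Y lies on line NG with NY:YG = -1:3 ⇒ Y = (-1/6, -1/6)
line YG meets QU at K = (1/2, 1/2)
G = Y + t·(K−Y) with t = 3/4, so YG:GK = 3/4:1/4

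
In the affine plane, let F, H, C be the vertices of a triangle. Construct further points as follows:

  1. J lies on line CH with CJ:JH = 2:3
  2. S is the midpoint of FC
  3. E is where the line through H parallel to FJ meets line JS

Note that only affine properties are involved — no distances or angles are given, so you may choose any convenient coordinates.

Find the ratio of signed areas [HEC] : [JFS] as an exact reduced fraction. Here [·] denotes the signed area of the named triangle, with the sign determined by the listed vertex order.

[HEC]:[JFS] = -15/2

Set F = (0, 0), H = (1, 0), C = (0, 1); any affine frame gives the same invariant.
1. J lies on line CH with CJ:JH = 2:3 ⇒ J = (2/5, 3/5)
2. S is the midpoint of FC ⇒ S = (0, 1/2)
3. E is where the line through H parallel to FJ meets line JS ⇒ E = (8/5, 9/10)
2·[HEC] = 3/2, 2·[JFS] = -1/5
[HEC]:[JFS] = 3/2:-1/5 = -15/2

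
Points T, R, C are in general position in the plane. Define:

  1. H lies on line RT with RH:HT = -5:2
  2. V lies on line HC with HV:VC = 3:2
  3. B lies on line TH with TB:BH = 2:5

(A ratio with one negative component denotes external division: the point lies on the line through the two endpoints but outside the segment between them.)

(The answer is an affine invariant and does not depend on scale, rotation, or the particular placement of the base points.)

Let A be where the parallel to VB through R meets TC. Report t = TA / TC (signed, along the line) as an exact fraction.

t = 63/8

Work in coordinates with T = (0, 0), R = (1, 0), C = (0, 1).
1. H lies on line RT with RH:HT = -5:2 ⇒ H = (-2/3, 0)
2. V lies on line HC with HV:VC = 3:2 ⇒ V = (-4/15, 3/5)
3. B lies on line TH with TB:BH = 2:5 ⇒ B = (-4/21, 0)
through R parallel to VB: direction (8/105, -3/5); meets TC at A = (0, 63/8)
A = T + t·(C−T) with t = 63/8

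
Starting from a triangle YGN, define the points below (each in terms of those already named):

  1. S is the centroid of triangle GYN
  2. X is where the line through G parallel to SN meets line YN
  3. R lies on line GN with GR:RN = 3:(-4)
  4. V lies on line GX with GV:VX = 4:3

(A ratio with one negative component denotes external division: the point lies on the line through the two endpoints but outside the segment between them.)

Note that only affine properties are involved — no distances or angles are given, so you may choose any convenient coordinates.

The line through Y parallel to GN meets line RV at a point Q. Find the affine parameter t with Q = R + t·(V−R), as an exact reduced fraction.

t = -7/4

Work in coordinates with Y = (0, 0), G = (1, 0), N = (0, 1).
1. S is the centroid of triangle GYN ⇒ S = (1/3, 1/3)
2. X is where the line through G parallel to SN meets line YN ⇒ X = (0, 2)
3. R lies on line GN with GR:RN = 3:(-4) ⇒ R = (4, -3)
4. V lies on line GX with GV:VX = 4:3 ⇒ V = (3/7, 8/7)
through Y parallel to GN: direction (-1, 1); meets RV at Q = (41/4, -41/4)
Q = R + t·(V−R) with t = -7/4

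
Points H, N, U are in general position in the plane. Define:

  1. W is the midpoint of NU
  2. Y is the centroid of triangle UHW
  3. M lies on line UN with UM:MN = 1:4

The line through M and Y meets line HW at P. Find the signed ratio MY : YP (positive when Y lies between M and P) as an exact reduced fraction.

MY:YP = 4/5

Work in coordinates with H = (0, 0), N = (1, 0), U = (0, 1).
1. W is the midpoint of NU ⇒ W = (1/2, 1/2)
2. Y is the centroid of triangle UHW ⇒ Y = (1/6, 1/2)
3. M lies on line UN with UM:MN = 1:4 ⇒ M = (1/5, 4/5)
line MY meets HW at P = (1/8, 1/8)
Y = M + t·(P−M) with t = 4/9, so MY:YP = 4/9:5/9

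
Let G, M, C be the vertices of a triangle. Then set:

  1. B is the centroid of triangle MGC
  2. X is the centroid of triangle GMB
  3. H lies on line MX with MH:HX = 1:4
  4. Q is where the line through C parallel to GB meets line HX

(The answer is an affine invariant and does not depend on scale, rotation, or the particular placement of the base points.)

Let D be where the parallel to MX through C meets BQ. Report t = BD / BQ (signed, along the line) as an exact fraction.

Choose coordinates G = (0, 0), M = (1, 0), C = (0, 1).
1. B is the centroid of triangle MGC ⇒ B = (1/3, 1/3)
2. X is the centroid of triangle GMB ⇒ X = (4/9, 1/9)
3. H lies on line MX with MH:HX = 1:4 ⇒ H = (8/9, 1/45)
4. Q is where the line through C parallel to GB meets line HX ⇒ Q = (-2/3, 1/3)
through C parallel to MX: direction (-5/9, 1/9); meets BQ at D = (10/3, 1/3)
D = B + t·(Q−B) with t = -3

t = -3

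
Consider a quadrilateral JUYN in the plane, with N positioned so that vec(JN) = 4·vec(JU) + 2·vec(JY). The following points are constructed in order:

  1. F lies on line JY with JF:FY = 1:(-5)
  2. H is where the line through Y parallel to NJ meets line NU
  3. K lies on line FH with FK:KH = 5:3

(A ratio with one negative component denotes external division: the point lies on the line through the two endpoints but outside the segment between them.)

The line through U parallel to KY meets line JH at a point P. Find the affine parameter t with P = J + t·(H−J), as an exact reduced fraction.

Choose coordinates J = (0, 0), U = (1, 0), Y = (0, 1), N = (4, 2).
1. F lies on line JY with JF:FY = 1:(-5) ⇒ F = (0, -1/4)
2. H is where the line through Y parallel to NJ meets line NU ⇒ H = (10, 6)
3. K lies on line FH with FK:KH = 5:3 ⇒ K = (25/4, 117/32)
through U parallel to KY: direction (-25/4, -85/32); meets JH at P = (-17/7, -51/35)
P = J + t·(H−J) with t = -17/70

t = -17/70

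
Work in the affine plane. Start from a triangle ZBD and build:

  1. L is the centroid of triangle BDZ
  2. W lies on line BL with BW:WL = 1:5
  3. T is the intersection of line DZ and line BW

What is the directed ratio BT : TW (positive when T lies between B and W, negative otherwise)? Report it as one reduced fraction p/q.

Choose coordinates Z = (0, 0), B = (1, 0), D = (0, 1).
1. L is the centroid of triangle BDZ ⇒ L = (1/3, 1/3)
2. W lies on line BL with BW:WL = 1:5 ⇒ W = (8/9, 1/18)
3. T is the intersection of line DZ and line BW ⇒ T = (0, 1/2)
T = B + t·(W−B) with t = 9, so BT:TW = t:(1−t) = 9:-8

BT:TW = -9/8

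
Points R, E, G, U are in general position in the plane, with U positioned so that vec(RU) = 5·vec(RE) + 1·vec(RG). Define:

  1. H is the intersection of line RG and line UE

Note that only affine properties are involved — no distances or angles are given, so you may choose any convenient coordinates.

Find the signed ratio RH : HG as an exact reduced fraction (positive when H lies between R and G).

RH:HG = -1/5

Choose coordinates R = (0, 0), E = (1, 0), G = (0, 1), U = (5, 1).
1. H is the intersection of line RG and line UE ⇒ H = (0, -1/4)
H = R + t·(G−R) with t = -1/4, so RH:HG = t:(1−t) = -1/4:5/4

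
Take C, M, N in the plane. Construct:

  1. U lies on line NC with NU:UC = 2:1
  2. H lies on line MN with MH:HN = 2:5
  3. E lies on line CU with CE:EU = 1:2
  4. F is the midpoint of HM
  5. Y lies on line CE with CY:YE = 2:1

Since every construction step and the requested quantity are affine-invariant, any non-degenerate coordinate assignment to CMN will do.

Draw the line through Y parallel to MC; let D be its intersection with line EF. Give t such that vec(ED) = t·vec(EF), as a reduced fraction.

Set C = (0, 0), M = (1, 0), N = (0, 1); any affine frame gives the same invariant.
1. U lies on line NC with NU:UC = 2:1 ⇒ U = (0, 1/3)
2. H lies on line MN with MH:HN = 2:5 ⇒ H = (5/7, 2/7)
3. E lies on line CU with CE:EU = 1:2 ⇒ E = (0, 1/9)
4. F is the midpoint of HM ⇒ F = (6/7, 1/7)
5. Y lies on line CE with CY:YE = 2:1 ⇒ Y = (0, 2/27)
through Y parallel to MC: direction (-1, 0); meets EF at D = (-1, 2/27)
D = E + t·(F−E) with t = -7/6

t = -7/6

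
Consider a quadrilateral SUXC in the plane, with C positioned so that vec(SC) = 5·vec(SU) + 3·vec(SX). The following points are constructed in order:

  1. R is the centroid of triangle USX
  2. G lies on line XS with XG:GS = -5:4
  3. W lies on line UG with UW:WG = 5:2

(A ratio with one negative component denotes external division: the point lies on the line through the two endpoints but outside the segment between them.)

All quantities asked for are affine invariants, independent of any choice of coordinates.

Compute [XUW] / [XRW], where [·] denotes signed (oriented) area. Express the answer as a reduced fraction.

[XUW]:[XRW] = 75/23

Choose coordinates S = (0, 0), U = (1, 0), X = (0, 1), C = (5, 3).
1. R is the centroid of triangle USX ⇒ R = (1/3, 1/3)
2. G lies on line XS with XG:GS = -5:4 ⇒ G = (0, -4)
3. W lies on line UG with UW:WG = 5:2 ⇒ W = (2/7, -20/7)
2·[XUW] = -25/7, 2·[XRW] = -23/21
[XUW]:[XRW] = -25/7:-23/21 = 75/23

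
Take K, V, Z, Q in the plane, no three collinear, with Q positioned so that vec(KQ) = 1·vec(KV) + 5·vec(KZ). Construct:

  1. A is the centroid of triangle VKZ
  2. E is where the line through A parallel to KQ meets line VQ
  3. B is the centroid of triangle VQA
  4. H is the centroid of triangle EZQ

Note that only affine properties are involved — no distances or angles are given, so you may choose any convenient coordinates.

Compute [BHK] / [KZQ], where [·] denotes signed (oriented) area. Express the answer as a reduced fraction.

[BHK]:[KZQ] = -107/81

Work in coordinates with K = (0, 0), V = (1, 0), Z = (0, 1), Q = (1, 5).
1. A is the centroid of triangle VKZ ⇒ A = (1/3, 1/3)
2. E is where the line through A parallel to KQ meets line VQ ⇒ E = (1, 11/3)
3. B is the centroid of triangle VQA ⇒ B = (7/9, 16/9)
4. H is the centroid of triangle EZQ ⇒ H = (2/3, 29/9)
2·[BHK] = 107/81, 2·[KZQ] = -1
[BHK]:[KZQ] = 107/81:-1 = -107/81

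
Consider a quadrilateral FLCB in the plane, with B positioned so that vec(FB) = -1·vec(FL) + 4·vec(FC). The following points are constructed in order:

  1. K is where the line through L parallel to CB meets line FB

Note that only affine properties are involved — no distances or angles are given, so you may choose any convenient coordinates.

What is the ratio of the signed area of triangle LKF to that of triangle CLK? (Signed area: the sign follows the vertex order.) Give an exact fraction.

[LKF]:[CLK] = 3/2

Work in coordinates with F = (0, 0), L = (1, 0), C = (0, 1), B = (-1, 4).
1. K is where the line through L parallel to CB meets line FB ⇒ K = (-3, 12)
2·[LKF] = 12, 2·[CLK] = 8
[LKF]:[CLK] = 12:8 = 3/2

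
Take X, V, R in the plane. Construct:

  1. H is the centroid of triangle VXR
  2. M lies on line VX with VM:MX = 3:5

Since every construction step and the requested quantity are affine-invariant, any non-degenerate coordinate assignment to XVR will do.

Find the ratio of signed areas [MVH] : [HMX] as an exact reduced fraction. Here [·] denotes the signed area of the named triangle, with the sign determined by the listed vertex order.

Assign X = (0, 0), V = (1, 0), R = (0, 1) — the answer is frame-independent, so this choice is without loss of generality.
1. H is the centroid of triangle VXR ⇒ H = (1/3, 1/3)
2. M lies on line VX with VM:MX = 3:5 ⇒ M = (5/8, 0)
2·[MVH] = 1/8, 2·[HMX] = -5/24
[MVH]:[HMX] = 1/8:-5/24 = -3/5

[MVH]:[HMX] = -3/5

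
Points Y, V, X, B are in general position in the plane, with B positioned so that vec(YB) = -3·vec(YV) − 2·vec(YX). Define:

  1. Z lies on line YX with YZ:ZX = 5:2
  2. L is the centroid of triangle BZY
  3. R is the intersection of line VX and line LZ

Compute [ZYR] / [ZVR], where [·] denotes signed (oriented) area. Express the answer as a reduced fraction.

Set Y = (0, 0), V = (1, 0), X = (0, 1), B = (-3, -2); any affine frame gives the same invariant.
1. Z lies on line YX with YZ:ZX = 5:2 ⇒ Z = (0, 5/7)
2. L is the centroid of triangle BZY ⇒ L = (-1, -3/7)
3. R is the intersection of line VX and line LZ ⇒ R = (2/15, 13/15)
2·[ZYR] = 2/21, 2·[ZVR] = 26/105
[ZYR]:[ZVR] = 2/21:26/105 = 5/13

[ZYR]:[ZVR] = 5/13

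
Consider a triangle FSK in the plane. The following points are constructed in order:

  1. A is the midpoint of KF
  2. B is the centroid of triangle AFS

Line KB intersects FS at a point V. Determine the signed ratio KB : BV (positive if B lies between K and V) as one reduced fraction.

KB:BV = 5

Set F = (0, 0), S = (1, 0), K = (0, 1); any affine frame gives the same invariant.
1. A is the midpoint of KF ⇒ A = (0, 1/2)
2. B is the centroid of triangle AFS ⇒ B = (1/3, 1/6)
line KB meets FS at V = (2/5, 0)
B = K + t·(V−K) with t = 5/6, so KB:BV = 5/6:1/6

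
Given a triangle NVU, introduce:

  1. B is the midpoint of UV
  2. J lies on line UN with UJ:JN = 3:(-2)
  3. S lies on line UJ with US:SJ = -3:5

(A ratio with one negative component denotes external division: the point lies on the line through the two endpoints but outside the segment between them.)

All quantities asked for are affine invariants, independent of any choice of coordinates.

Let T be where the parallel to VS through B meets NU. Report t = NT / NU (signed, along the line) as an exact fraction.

t = 13/4

Work in coordinates with N = (0, 0), V = (1, 0), U = (0, 1).
1. B is the midpoint of UV ⇒ B = (1/2, 1/2)
2. J lies on line UN with UJ:JN = 3:(-2) ⇒ J = (0, -2)
3. S lies on line UJ with US:SJ = -3:5 ⇒ S = (0, 11/2)
through B parallel to VS: direction (-1, 11/2); meets NU at T = (0, 13/4)
T = N + t·(U−N) with t = 13/4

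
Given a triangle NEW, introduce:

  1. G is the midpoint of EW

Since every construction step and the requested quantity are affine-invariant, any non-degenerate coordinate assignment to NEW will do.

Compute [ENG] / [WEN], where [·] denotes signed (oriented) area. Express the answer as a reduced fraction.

[ENG]:[WEN] = 1/2

Assign N = (0, 0), E = (1, 0), W = (0, 1) — the answer is frame-independent, so this choice is without loss of generality.
1. G is the midpoint of EW ⇒ G = (1/2, 1/2)
2·[ENG] = -1/2, 2·[WEN] = -1
[ENG]:[WEN] = -1/2:-1 = 1/2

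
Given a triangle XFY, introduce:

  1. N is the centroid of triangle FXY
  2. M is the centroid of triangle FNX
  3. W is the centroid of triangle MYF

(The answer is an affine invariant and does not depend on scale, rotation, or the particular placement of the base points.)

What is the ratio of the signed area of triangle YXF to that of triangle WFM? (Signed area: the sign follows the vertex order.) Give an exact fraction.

Set X = (0, 0), F = (1, 0), Y = (0, 1); any affine frame gives the same invariant.
1. N is the centroid of triangle FXY ⇒ N = (1/3, 1/3)
2. M is the centroid of triangle FNX ⇒ M = (4/9, 1/9)
3. W is the centroid of triangle MYF ⇒ W = (13/27, 10/27)
2·[YXF] = 1, 2·[WFM] = -4/27
[YXF]:[WFM] = 1:-4/27 = -27/4

[YXF]:[WFM] = -27/4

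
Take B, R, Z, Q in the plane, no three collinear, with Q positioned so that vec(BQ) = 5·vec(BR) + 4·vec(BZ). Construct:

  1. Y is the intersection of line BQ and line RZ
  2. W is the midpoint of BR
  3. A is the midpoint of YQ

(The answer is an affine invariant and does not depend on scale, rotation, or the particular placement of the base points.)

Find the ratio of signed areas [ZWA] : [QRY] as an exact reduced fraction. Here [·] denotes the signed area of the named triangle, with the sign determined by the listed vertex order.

[ZWA]:[QRY] = -61/64

Set B = (0, 0), R = (1, 0), Z = (0, 1), Q = (5, 4); any affine frame gives the same invariant.
1. Y is the intersection of line BQ and line RZ ⇒ Y = (5/9, 4/9)
2. W is the midpoint of BR ⇒ W = (1/2, 0)
3. A is the midpoint of YQ ⇒ A = (25/9, 20/9)
2·[ZWA] = 61/18, 2·[QRY] = -32/9
[ZWA]:[QRY] = 61/18:-32/9 = -61/64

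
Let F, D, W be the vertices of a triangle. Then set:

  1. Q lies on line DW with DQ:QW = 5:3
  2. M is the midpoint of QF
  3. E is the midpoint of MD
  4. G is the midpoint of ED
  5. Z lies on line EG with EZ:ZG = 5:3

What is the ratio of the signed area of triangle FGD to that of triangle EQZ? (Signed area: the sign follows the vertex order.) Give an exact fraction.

[FGD]:[EQZ] = 8/5

Choose coordinates F = (0, 0), D = (1, 0), W = (0, 1).
1. Q lies on line DW with DQ:QW = 5:3 ⇒ Q = (3/8, 5/8)
2. M is the midpoint of QF ⇒ M = (3/16, 5/16)
3. E is the midpoint of MD ⇒ E = (19/32, 5/32)
4. G is the midpoint of ED ⇒ G = (51/64, 5/64)
5. Z lies on line EG with EZ:ZG = 5:3 ⇒ Z = (369/512, 55/512)
2·[FGD] = -5/64, 2·[EQZ] = -25/512
[FGD]:[EQZ] = -5/64:-25/512 = 8/5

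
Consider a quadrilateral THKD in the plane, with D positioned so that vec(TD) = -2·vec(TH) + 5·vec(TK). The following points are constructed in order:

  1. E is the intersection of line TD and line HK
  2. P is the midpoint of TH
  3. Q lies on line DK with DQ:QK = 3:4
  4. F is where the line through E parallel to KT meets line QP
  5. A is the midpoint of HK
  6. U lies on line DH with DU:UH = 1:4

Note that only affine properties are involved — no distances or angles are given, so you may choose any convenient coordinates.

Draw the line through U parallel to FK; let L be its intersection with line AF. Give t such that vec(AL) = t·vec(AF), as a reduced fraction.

Set T = (0, 0), H = (1, 0), K = (0, 1), D = (-2, 5); any affine frame gives the same invariant.
1. E is the intersection of line TD and line HK ⇒ E = (-2/3, 5/3)
2. P is the midpoint of TH ⇒ P = (1/2, 0)
3. Q lies on line DK with DQ:QK = 3:4 ⇒ Q = (-8/7, 23/7)
4. F is where the line through E parallel to KT meets line QP ⇒ F = (-2/3, 7/3)
5. A is the midpoint of HK ⇒ A = (1/2, 1/2)
6. U lies on line DH with DU:UH = 1:4 ⇒ U = (-7/5, 4)
through U parallel to FK: direction (2/3, -4/3); meets AF at L = (-1/5, 8/5)
L = A + t·(F−A) with t = 3/5

t = 3/5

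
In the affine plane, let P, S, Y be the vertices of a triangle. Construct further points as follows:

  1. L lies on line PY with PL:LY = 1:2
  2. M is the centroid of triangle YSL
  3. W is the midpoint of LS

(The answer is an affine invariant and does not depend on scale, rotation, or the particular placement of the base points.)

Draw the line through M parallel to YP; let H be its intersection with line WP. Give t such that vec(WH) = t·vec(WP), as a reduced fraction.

t = 1/3

Work in coordinates with P = (0, 0), S = (1, 0), Y = (0, 1).
1. L lies on line PY with PL:LY = 1:2 ⇒ L = (0, 1/3)
2. M is the centroid of triangle YSL ⇒ M = (1/3, 4/9)
3. W is the midpoint of LS ⇒ W = (1/2, 1/6)
through M parallel to YP: direction (0, -1); meets WP at H = (1/3, 1/9)
H = W + t·(P−W) with t = 1/3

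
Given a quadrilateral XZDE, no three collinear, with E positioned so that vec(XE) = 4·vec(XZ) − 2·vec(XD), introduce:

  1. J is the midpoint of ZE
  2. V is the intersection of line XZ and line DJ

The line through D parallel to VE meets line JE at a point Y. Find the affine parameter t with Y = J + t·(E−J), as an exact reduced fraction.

t = 2

Assign X = (0, 0), Z = (1, 0), D = (0, 1), E = (4, -2) — the answer is frame-independent, so this choice is without loss of generality.
1. J is the midpoint of ZE ⇒ J = (5/2, -1)
2. V is the intersection of line XZ and line DJ ⇒ V = (5/4, 0)
through D parallel to VE: direction (11/4, -2); meets JE at Y = (11/2, -3)
Y = J + t·(E−J) with t = 2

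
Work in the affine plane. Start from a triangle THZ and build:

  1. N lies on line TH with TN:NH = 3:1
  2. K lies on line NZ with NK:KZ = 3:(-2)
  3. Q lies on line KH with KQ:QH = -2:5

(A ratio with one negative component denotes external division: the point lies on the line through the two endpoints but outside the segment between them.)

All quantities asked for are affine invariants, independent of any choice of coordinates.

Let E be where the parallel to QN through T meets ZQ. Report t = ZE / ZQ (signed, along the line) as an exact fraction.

t = 47/2

Set T = (0, 0), H = (1, 0), Z = (0, 1); any affine frame gives the same invariant.
1. N lies on line TH with TN:NH = 3:1 ⇒ N = (3/4, 0)
2. K lies on line NZ with NK:KZ = 3:(-2) ⇒ K = (-3/2, 3)
3. Q lies on line KH with KQ:QH = -2:5 ⇒ Q = (-19/6, 5)
through T parallel to QN: direction (47/12, -5); meets ZQ at E = (-893/12, 95)
E = Z + t·(Q−Z) with t = 47/2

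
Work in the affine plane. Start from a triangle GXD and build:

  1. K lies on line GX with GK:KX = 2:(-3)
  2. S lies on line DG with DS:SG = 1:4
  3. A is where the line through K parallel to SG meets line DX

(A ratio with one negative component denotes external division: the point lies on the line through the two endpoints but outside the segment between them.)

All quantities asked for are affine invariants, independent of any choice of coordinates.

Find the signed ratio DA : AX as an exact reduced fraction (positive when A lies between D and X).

Assign G = (0, 0), X = (1, 0), D = (0, 1) — the answer is frame-independent, so this choice is without loss of generality.
1. K lies on line GX with GK:KX = 2:(-3) ⇒ K = (-2, 0)
2. S lies on line DG with DS:SG = 1:4 ⇒ S = (0, 4/5)
3. A is where the line through K parallel to SG meets line DX ⇒ A = (-2, 3)
A = D + t·(X−D) with t = -2, so DA:AX = t:(1−t) = -2:3

DA:AX = -2/3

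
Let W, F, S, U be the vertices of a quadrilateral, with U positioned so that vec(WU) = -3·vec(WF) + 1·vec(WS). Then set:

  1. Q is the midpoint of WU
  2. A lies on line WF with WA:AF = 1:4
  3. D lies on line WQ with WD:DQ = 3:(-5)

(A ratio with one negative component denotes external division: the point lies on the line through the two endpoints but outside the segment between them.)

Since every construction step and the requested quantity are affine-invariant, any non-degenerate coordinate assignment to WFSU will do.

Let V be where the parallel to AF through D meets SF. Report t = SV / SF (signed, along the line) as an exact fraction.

Assign W = (0, 0), F = (1, 0), S = (0, 1), U = (-3, 1) — the answer is frame-independent, so this choice is without loss of generality.
1. Q is the midpoint of WU ⇒ Q = (-3/2, 1/2)
2. A lies on line WF with WA:AF = 1:4 ⇒ A = (1/5, 0)
3. D lies on line WQ with WD:DQ = 3:(-5) ⇒ D = (9/4, -3/4)
through D parallel to AF: direction (4/5, 0); meets SF at V = (7/4, -3/4)
V = S + t·(F−S) with t = 7/4

t = 7/4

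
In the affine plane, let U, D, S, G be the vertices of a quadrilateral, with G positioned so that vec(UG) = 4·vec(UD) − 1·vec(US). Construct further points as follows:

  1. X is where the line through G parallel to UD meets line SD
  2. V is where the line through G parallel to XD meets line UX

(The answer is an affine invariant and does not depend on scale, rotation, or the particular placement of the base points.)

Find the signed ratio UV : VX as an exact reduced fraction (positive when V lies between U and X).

Assign U = (0, 0), D = (1, 0), S = (0, 1), G = (4, -1) — the answer is frame-independent, so this choice is without loss of generality.
1. X is where the line through G parallel to UD meets line SD ⇒ X = (2, -1)
2. V is where the line through G parallel to XD meets line UX ⇒ V = (6, -3)
V = U + t·(X−U) with t = 3, so UV:VX = t:(1−t) = 3:-2

UV:VX = -3/2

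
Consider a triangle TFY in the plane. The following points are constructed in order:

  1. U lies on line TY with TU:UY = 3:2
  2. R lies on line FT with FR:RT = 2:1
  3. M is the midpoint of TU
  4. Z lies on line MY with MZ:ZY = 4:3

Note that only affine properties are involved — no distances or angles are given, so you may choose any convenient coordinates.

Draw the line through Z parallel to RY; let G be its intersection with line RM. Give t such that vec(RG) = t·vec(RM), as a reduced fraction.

t = 3/7

Assign T = (0, 0), F = (1, 0), Y = (0, 1) — the answer is frame-independent, so this choice is without loss of generality.
1. U lies on line TY with TU:UY = 3:2 ⇒ U = (0, 3/5)
2. R lies on line FT with FR:RT = 2:1 ⇒ R = (1/3, 0)
3. M is the midpoint of TU ⇒ M = (0, 3/10)
4. Z lies on line MY with MZ:ZY = 4:3 ⇒ Z = (0, 7/10)
through Z parallel to RY: direction (-1/3, 1); meets RM at G = (4/21, 9/70)
G = R + t·(M−R) with t = 3/7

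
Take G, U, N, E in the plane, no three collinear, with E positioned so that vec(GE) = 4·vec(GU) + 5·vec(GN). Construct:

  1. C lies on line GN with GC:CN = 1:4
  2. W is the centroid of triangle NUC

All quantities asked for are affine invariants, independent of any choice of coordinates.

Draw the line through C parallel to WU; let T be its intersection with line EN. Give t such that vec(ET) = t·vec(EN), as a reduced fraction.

Assign G = (0, 0), U = (1, 0), N = (0, 1), E = (4, 5) — the answer is frame-independent, so this choice is without loss of generality.
1. C lies on line GN with GC:CN = 1:4 ⇒ C = (0, 1/5)
2. W is the centroid of triangle NUC ⇒ W = (1/3, 2/5)
through C parallel to WU: direction (2/3, -2/5); meets EN at T = (-1/2, 1/2)
T = E + t·(N−E) with t = 9/8

t = 9/8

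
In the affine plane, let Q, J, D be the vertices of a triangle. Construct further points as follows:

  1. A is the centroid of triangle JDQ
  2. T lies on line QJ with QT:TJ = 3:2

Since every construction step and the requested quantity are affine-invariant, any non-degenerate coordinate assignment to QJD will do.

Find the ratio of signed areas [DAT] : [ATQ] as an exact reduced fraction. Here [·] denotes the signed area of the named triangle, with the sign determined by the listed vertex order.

Assign Q = (0, 0), J = (1, 0), D = (0, 1) — the answer is frame-independent, so this choice is without loss of generality.
1. A is the centroid of triangle JDQ ⇒ A = (1/3, 1/3)
2. T lies on line QJ with QT:TJ = 3:2 ⇒ T = (3/5, 0)
2·[DAT] = 1/15, 2·[ATQ] = -1/5
[DAT]:[ATQ] = 1/15:-1/5 = -1/3

[DAT]:[ATQ] = -1/3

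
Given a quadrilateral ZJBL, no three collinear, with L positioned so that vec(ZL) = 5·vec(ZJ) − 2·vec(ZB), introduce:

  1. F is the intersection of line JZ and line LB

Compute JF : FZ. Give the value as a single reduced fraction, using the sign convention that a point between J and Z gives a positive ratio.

Set Z = (0, 0), J = (1, 0), B = (0, 1), L = (5, -2); any affine frame gives the same invariant.
1. F is the intersection of line JZ and line LB ⇒ F = (5/3, 0)
F = J + t·(Z−J) with t = -2/3, so JF:FZ = t:(1−t) = -2/3:5/3

JF:FZ = -2/5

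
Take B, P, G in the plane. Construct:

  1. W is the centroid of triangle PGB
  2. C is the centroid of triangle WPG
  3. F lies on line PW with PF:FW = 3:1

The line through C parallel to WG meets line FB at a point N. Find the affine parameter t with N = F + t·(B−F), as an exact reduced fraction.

t = -1/15

Set B = (0, 0), P = (1, 0), G = (0, 1); any affine frame gives the same invariant.
1. W is the centroid of triangle PGB ⇒ W = (1/3, 1/3)
2. C is the centroid of triangle WPG ⇒ C = (4/9, 4/9)
3. F lies on line PW with PF:FW = 3:1 ⇒ F = (1/2, 1/4)
through C parallel to WG: direction (-1/3, 2/3); meets FB at N = (8/15, 4/15)
N = F + t·(B−F) with t = -1/15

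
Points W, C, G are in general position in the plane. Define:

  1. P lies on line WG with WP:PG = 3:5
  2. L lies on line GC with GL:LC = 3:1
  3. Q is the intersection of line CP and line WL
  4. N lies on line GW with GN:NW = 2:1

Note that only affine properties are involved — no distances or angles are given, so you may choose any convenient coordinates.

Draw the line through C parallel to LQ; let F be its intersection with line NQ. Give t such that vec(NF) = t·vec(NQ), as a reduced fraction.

t = 2

Assign W = (0, 0), C = (1, 0), G = (0, 1) — the answer is frame-independent, so this choice is without loss of generality.
1. P lies on line WG with WP:PG = 3:5 ⇒ P = (0, 3/8)
2. L lies on line GC with GL:LC = 3:1 ⇒ L = (3/4, 1/4)
3. Q is the intersection of line CP and line WL ⇒ Q = (9/17, 3/17)
4. N lies on line GW with GN:NW = 2:1 ⇒ N = (0, 1/3)
through C parallel to LQ: direction (-15/68, -5/68); meets NQ at F = (18/17, 1/51)
F = N + t·(Q−N) with t = 2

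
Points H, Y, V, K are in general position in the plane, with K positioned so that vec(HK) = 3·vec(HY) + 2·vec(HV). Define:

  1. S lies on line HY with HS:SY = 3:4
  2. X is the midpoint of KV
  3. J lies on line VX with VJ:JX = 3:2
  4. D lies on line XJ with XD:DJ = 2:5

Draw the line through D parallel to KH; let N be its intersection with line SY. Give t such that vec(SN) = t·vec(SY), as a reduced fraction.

t = -177/80

Choose coordinates H = (0, 0), Y = (1, 0), V = (0, 1), K = (3, 2).
1. S lies on line HY with HS:SY = 3:4 ⇒ S = (3/7, 0)
2. X is the midpoint of KV ⇒ X = (3/2, 3/2)
3. J lies on line VX with VJ:JX = 3:2 ⇒ J = (9/10, 13/10)
4. D lies on line XJ with XD:DJ = 2:5 ⇒ D = (93/70, 101/70)
through D parallel to KH: direction (-3, -2); meets SY at N = (-117/140, 0)
N = S + t·(Y−S) with t = -177/80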